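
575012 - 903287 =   -  328275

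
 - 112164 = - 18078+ - 94086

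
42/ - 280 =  - 1 + 17/20 = - 0.15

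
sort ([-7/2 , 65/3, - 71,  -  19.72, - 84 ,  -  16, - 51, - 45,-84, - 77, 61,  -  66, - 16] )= [ - 84,-84 , - 77, - 71, - 66, -51 ,-45,-19.72, -16,-16,-7/2  ,  65/3, 61]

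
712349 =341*2089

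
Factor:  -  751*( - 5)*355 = 5^2*71^1*751^1 = 1333025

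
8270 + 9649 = 17919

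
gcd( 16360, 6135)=2045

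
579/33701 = 579/33701 = 0.02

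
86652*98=8491896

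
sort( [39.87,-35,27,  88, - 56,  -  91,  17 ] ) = [ - 91,  -  56, - 35, 17,  27,39.87, 88 ]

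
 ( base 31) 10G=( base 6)4305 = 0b1111010001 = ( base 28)16P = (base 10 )977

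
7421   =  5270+2151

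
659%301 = 57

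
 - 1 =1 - 2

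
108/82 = 1 + 13/41 = 1.32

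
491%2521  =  491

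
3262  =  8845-5583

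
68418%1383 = 651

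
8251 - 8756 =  - 505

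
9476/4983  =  1 + 4493/4983=1.90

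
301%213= 88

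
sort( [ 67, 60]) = [ 60, 67 ] 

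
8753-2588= 6165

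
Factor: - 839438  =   - 2^1*97^1*4327^1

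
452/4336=113/1084 = 0.10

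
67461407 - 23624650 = 43836757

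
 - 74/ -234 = 37/117 = 0.32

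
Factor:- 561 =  - 3^1*11^1*17^1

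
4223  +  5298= 9521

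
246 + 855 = 1101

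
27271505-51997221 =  - 24725716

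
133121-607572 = -474451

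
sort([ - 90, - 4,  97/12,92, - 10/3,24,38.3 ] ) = [ - 90, - 4, - 10/3, 97/12,24,38.3,92]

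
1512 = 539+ 973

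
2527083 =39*64797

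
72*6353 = 457416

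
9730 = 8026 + 1704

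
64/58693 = 64/58693 = 0.00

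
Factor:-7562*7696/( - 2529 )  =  58197152/2529= 2^5*3^( - 2 ) * 13^1*19^1*37^1*199^1*281^(-1)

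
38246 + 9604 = 47850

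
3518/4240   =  1759/2120  =  0.83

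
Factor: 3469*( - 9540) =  -2^2 * 3^2 * 5^1 * 53^1 * 3469^1 = - 33094260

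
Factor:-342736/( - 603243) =2^4 * 3^( - 2) * 31^1*97^(  -  1) = 496/873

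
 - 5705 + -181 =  - 5886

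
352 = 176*2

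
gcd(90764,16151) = 1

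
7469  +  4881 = 12350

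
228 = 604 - 376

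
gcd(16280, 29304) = 3256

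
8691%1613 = 626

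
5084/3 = 5084/3 = 1694.67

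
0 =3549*0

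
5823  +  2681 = 8504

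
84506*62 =5239372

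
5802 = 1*5802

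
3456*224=774144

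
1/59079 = 1/59079 = 0.00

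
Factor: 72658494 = 2^1*3^2*229^1*17627^1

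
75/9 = 8 + 1/3 = 8.33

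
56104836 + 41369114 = 97473950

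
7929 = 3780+4149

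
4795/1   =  4795 =4795.00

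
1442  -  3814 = -2372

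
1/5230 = 1/5230 = 0.00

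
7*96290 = 674030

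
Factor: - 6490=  - 2^1*5^1*11^1*59^1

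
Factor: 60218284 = 2^2*7^1*17^1*73^1*1733^1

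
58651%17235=6946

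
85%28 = 1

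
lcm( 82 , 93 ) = 7626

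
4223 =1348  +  2875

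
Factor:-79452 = - 2^2*3^2*2207^1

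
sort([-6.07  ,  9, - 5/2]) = [-6.07, - 5/2,9 ]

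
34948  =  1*34948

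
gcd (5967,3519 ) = 153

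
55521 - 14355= 41166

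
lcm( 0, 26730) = 0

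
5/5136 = 5/5136= 0.00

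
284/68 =71/17 = 4.18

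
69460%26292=16876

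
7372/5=1474+ 2/5  =  1474.40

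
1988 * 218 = 433384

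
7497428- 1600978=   5896450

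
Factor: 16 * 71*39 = 44304 = 2^4*3^1 *13^1*71^1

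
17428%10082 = 7346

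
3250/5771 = 3250/5771 = 0.56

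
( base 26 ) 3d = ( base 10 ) 91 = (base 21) 47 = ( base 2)1011011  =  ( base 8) 133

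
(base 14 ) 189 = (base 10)317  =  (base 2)100111101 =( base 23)di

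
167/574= 167/574 = 0.29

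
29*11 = 319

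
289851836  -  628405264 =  - 338553428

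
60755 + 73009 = 133764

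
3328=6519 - 3191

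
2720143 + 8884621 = 11604764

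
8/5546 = 4/2773 = 0.00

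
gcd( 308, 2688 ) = 28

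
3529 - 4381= - 852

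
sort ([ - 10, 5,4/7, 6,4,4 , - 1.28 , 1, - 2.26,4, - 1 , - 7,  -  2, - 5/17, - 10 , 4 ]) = [-10, - 10, - 7, - 2.26, - 2, - 1.28 , - 1, -5/17,4/7,1, 4,4, 4, 4,5,6]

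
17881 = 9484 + 8397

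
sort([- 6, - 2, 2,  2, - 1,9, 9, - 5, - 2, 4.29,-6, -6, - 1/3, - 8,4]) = [ - 8, - 6,-6, - 6,-5,  -  2, - 2 ,  -  1, - 1/3,2 , 2,4,4.29, 9,9]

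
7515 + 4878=12393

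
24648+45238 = 69886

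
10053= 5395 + 4658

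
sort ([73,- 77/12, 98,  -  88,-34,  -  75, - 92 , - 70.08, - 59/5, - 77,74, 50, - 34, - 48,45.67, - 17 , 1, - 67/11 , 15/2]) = [ - 92,  -  88 ,-77, - 75, - 70.08,  -  48, -34, - 34, - 17, - 59/5, - 77/12, - 67/11, 1, 15/2  ,  45.67,  50, 73,  74 , 98 ]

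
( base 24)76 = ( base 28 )66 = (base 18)9C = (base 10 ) 174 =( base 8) 256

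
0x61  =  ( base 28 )3D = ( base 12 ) 81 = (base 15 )67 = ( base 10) 97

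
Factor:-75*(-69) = 5175 = 3^2*5^2*23^1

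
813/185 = 813/185 = 4.39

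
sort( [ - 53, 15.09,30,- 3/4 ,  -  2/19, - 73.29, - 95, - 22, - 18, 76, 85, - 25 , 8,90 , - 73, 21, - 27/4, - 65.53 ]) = [ - 95, - 73.29,-73  , - 65.53, - 53, - 25, - 22 ,- 18, - 27/4, - 3/4, - 2/19,8 , 15.09 , 21,30,76, 85,90 ]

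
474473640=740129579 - 265655939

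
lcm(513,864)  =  16416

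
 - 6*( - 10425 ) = 62550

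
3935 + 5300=9235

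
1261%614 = 33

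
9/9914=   9/9914 = 0.00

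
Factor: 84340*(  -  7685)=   -  2^2*5^2*29^1 * 53^1 * 4217^1=- 648152900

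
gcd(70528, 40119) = 1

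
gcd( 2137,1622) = 1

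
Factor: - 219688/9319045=-2^3  *5^( - 1) * 7^1 * 619^(-1) * 3011^(  -  1 )*3923^1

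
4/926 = 2/463 = 0.00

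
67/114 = 67/114=0.59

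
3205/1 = 3205 = 3205.00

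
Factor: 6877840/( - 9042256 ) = - 429865/565141 = -5^1*149^1* 491^(  -  1 )*577^1 *1151^( - 1) 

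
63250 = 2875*22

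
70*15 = 1050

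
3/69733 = 3/69733 = 0.00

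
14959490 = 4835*3094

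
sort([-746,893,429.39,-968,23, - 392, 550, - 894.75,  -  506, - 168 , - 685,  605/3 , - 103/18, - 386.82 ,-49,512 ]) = [-968, - 894.75, - 746 , - 685,-506,  -  392, - 386.82 ,-168 , - 49,-103/18,  23 , 605/3 , 429.39,512,550, 893 ]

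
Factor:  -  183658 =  - 2^1  *229^1*401^1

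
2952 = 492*6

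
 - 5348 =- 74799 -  - 69451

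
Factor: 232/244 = 2^1*29^1*61^( - 1)= 58/61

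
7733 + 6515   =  14248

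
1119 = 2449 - 1330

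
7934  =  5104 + 2830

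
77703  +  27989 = 105692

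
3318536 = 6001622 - 2683086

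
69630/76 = 916 + 7/38=916.18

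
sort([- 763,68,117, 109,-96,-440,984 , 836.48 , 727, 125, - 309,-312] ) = [ - 763, - 440, - 312,-309, - 96,68 , 109,117, 125 , 727,836.48, 984]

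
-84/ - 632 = 21/158  =  0.13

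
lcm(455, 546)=2730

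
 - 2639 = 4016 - 6655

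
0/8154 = 0=0.00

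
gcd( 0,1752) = 1752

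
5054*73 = 368942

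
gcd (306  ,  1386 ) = 18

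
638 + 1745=2383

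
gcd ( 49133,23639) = 7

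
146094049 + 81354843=227448892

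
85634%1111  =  87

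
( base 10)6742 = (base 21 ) f61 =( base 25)ajh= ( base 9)10221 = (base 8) 15126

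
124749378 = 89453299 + 35296079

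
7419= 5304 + 2115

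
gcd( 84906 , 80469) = 9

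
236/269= 236/269 = 0.88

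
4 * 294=1176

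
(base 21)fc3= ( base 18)133C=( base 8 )15326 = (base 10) 6870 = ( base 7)26013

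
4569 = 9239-4670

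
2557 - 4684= - 2127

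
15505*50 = 775250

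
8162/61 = 133 + 49/61 = 133.80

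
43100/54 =21550/27 = 798.15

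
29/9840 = 29/9840 = 0.00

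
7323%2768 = 1787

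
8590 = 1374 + 7216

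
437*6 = 2622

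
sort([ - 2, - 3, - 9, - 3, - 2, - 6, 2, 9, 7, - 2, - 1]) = [- 9, - 6,  -  3,-3, - 2, - 2,- 2,-1, 2,7, 9]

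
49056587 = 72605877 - 23549290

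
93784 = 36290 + 57494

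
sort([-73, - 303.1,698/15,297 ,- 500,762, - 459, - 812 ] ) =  [ - 812, - 500, - 459, - 303.1,-73,  698/15 , 297, 762 ] 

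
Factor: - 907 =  - 907^1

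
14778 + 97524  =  112302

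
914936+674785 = 1589721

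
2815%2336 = 479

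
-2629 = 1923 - 4552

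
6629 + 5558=12187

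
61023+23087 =84110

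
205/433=205/433  =  0.47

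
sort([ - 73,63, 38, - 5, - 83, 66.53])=[ - 83, - 73, - 5, 38,63, 66.53 ]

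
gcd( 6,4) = 2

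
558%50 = 8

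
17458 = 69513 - 52055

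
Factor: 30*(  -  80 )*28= - 67200 = - 2^7*3^1*5^2*7^1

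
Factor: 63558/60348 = 99/94 = 2^( - 1 ) * 3^2 * 11^1* 47^( - 1 ) 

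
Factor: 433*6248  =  2^3*11^1 *71^1*433^1  =  2705384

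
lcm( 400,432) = 10800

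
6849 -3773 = 3076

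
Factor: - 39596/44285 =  -2^2 * 5^( - 1) *17^( - 1)* 19^1 = - 76/85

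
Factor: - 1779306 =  - 2^1*3^1*296551^1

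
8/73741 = 8/73741 = 0.00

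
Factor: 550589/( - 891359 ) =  - 7^( -2) * 13^1*41^1*  1033^1*18191^ ( - 1) 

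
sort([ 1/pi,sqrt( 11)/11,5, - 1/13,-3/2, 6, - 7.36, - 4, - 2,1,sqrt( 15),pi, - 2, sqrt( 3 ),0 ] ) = [ - 7.36, - 4, - 2, - 2,-3/2, - 1/13,0,sqrt( 11 )/11,1/pi,1,sqrt ( 3), pi , sqrt (15 ),5,6]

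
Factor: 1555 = 5^1*311^1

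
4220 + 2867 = 7087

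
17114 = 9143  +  7971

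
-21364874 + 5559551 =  - 15805323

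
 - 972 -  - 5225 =4253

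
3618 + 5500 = 9118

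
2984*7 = 20888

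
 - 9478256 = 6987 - 9485243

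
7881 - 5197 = 2684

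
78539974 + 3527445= 82067419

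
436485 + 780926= 1217411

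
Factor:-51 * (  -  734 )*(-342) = - 12802428=- 2^2 * 3^3*17^1 * 19^1 * 367^1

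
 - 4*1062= - 4248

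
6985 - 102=6883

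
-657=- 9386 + 8729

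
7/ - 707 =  - 1 + 100/101 = - 0.01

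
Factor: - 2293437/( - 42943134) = 2^( - 1)*13^( - 1)*467^1*1637^1 *550553^( - 1)=764479/14314378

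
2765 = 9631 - 6866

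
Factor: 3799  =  29^1*131^1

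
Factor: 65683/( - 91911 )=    - 3^(-1) * 19^1*3457^1*30637^( - 1)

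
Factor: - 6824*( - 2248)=15340352 = 2^6*281^1 * 853^1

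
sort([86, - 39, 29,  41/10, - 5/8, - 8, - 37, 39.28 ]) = [-39, - 37,-8, - 5/8, 41/10, 29, 39.28, 86]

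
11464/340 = 33 + 61/85  =  33.72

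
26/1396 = 13/698=0.02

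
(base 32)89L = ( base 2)10000100110101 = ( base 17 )1C71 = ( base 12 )4b05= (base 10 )8501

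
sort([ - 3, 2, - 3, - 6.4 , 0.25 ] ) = [ - 6.4,-3, - 3, 0.25, 2 ] 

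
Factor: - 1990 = - 2^1*5^1*199^1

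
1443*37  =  53391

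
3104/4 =776=776.00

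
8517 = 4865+3652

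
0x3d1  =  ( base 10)977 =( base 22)209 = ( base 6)4305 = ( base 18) 305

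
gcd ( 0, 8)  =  8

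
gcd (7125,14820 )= 285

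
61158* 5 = 305790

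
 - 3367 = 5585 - 8952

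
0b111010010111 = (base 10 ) 3735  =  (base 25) 5OA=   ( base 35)31p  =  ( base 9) 5110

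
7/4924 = 7/4924  =  0.00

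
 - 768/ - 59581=768/59581 =0.01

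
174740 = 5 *34948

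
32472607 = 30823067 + 1649540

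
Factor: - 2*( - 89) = 178 = 2^1*89^1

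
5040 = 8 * 630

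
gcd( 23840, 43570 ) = 10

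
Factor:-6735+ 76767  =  2^4*3^1*1459^1 = 70032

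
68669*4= 274676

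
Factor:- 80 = - 2^4*5^1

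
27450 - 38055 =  - 10605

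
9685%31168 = 9685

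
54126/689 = 78 + 384/689 = 78.56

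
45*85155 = 3831975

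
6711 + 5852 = 12563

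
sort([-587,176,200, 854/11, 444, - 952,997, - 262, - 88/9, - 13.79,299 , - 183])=[  -  952, - 587,-262, - 183, - 13.79, - 88/9,854/11,176, 200  ,  299 , 444 , 997] 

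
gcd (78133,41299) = 1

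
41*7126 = 292166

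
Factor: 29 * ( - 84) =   -  2^2*3^1*7^1*29^1 = -  2436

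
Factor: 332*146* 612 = 2^5*3^2* 17^1*73^1*83^1 = 29664864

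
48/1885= 48/1885 = 0.03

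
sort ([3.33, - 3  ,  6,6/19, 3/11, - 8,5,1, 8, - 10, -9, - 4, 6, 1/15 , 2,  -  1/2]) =[ - 10,-9, - 8, - 4, - 3, - 1/2, 1/15,3/11,6/19, 1, 2,3.33,5, 6, 6 , 8 ]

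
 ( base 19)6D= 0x7F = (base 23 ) 5C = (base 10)127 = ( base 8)177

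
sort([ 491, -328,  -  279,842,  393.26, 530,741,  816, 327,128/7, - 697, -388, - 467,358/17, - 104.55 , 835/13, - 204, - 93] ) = [ - 697,-467, - 388,-328 ,  -  279, - 204,-104.55, - 93, 128/7,  358/17,  835/13,  327 , 393.26 , 491 , 530, 741, 816,  842] 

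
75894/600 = 126 + 49/100 = 126.49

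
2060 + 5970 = 8030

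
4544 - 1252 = 3292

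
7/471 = 7/471 = 0.01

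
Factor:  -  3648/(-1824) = 2^1=2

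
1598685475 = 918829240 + 679856235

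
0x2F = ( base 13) 38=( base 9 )52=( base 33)1E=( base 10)47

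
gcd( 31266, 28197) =9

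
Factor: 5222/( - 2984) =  - 7/4 = - 2^( - 2)* 7^1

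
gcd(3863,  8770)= 1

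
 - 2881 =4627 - 7508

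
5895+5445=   11340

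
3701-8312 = - 4611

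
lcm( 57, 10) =570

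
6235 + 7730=13965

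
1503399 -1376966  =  126433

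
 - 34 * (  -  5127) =174318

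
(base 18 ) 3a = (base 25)2e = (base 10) 64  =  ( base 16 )40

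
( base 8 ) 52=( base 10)42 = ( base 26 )1G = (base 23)1j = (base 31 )1B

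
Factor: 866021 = 13^1*66617^1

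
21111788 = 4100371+17011417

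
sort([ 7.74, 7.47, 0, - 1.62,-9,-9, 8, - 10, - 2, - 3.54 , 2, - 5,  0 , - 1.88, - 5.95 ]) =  [ - 10, - 9, - 9, - 5.95, - 5, - 3.54, - 2, - 1.88,  -  1.62,0, 0, 2,7.47, 7.74, 8 ]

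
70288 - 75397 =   -  5109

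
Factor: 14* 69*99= 2^1*3^3 *7^1*11^1*23^1 = 95634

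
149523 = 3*49841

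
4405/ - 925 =- 5+44/185 = - 4.76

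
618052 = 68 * 9089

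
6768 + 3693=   10461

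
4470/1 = 4470 = 4470.00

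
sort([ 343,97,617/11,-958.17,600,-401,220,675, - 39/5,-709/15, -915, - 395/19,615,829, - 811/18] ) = [ - 958.17, - 915, - 401, - 709/15, - 811/18, - 395/19,  -  39/5 , 617/11,97, 220,343,600,615,  675, 829]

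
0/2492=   0 = 0.00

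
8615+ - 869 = 7746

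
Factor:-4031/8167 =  - 29^1*139^1*8167^(-1 )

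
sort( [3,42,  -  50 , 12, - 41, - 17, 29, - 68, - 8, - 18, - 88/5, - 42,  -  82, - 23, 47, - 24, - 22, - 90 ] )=[-90, - 82, - 68, - 50, - 42, - 41 , - 24,  -  23, - 22 ,-18,-88/5, - 17, - 8, 3,12 , 29, 42,47]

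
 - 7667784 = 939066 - 8606850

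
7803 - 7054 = 749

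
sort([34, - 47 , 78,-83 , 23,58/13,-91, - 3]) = [-91, - 83, - 47,-3,  58/13, 23,34 , 78] 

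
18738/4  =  9369/2 = 4684.50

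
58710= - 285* (-206)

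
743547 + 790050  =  1533597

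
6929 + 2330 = 9259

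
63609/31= 2051 + 28/31 = 2051.90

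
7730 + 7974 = 15704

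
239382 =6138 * 39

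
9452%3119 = 95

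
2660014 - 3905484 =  -1245470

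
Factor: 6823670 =2^1*5^1 * 7^1*43^1*2267^1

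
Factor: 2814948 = 2^2 * 3^2*78193^1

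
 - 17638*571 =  - 10071298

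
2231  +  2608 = 4839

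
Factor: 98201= 283^1 * 347^1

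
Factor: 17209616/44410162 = 2^3*757^( - 1)*29333^( - 1 )*1075601^1 = 8604808/22205081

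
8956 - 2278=6678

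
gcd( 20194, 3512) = 878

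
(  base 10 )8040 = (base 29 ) 9g7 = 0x1f68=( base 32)7R8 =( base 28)a74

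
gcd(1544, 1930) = 386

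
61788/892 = 69+60/223 = 69.27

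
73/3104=73/3104  =  0.02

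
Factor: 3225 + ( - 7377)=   -  4152 = -  2^3*3^1*173^1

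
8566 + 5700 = 14266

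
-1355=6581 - 7936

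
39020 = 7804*5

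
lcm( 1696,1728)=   91584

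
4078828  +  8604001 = 12682829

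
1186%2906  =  1186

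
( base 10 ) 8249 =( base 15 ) 269e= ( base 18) 1785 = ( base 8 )20071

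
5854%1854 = 292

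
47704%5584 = 3032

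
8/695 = 8/695 = 0.01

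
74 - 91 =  - 17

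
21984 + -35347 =  -  13363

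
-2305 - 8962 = -11267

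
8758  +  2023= 10781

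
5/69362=5/69362 =0.00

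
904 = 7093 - 6189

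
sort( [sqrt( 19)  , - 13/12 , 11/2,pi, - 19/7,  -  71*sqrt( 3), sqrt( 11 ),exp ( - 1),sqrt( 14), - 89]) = [ - 71 * sqrt( 3), - 89, - 19/7, - 13/12, exp( - 1), pi,  sqrt( 11), sqrt( 14),  sqrt ( 19),11/2]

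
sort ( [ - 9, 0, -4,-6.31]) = [ - 9, - 6.31, - 4, 0]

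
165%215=165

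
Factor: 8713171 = 733^1  *  11887^1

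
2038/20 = 101 + 9/10 = 101.90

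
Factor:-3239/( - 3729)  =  3^( - 1 )*11^(-1)*41^1 * 79^1*113^( - 1)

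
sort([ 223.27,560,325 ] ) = [223.27, 325,560]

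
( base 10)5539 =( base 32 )5d3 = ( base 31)5NL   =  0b1010110100011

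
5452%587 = 169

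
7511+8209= 15720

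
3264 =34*96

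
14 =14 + 0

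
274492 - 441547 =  - 167055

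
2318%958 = 402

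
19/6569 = 19/6569 = 0.00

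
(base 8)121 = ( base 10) 81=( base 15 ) 56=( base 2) 1010001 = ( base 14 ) 5b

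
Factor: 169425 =3^3*5^2*251^1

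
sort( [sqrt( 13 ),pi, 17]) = [ pi,sqrt( 13 ),  17 ] 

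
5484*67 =367428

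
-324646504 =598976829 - 923623333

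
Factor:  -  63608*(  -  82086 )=5221326288 = 2^4 * 3^1* 7951^1*13681^1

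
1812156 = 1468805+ 343351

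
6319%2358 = 1603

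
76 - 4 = 72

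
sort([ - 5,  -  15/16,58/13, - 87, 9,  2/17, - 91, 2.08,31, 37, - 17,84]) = [  -  91,  -  87, - 17 , - 5,-15/16, 2/17 , 2.08,58/13, 9, 31,  37, 84]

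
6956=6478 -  - 478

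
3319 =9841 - 6522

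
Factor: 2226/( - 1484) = - 2^(-1)*3^1  =  -  3/2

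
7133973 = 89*80157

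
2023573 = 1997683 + 25890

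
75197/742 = 75197/742  =  101.34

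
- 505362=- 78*6479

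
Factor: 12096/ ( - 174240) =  - 42/605 = -  2^1*3^1 * 5^(-1) * 7^1*11^( - 2 )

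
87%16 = 7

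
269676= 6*44946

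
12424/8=1553 = 1553.00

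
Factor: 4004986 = 2^1* 607^1*3299^1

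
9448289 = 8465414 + 982875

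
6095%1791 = 722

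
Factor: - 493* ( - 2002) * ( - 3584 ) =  - 2^10*7^2 *11^1*13^1*17^1*29^1= - 3537357824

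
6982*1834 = 12804988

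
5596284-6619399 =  - 1023115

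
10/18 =5/9 = 0.56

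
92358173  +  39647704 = 132005877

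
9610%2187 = 862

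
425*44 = 18700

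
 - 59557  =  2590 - 62147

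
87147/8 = 87147/8 = 10893.38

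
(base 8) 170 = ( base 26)4G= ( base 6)320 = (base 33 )3L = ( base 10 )120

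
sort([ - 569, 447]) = [-569,447]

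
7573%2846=1881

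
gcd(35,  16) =1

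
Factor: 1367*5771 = 7888957 = 29^1*199^1*1367^1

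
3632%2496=1136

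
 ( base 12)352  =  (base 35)E4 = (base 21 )12B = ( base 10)494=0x1ee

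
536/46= 268/23 = 11.65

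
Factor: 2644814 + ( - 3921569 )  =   - 3^1*5^1*47^1*1811^1   =  -1276755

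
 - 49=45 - 94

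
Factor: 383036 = 2^2*31^1*3089^1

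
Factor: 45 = 3^2*5^1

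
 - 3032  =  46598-49630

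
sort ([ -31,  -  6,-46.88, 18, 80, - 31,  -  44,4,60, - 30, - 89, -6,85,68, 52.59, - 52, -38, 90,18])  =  [-89, -52  , - 46.88, - 44, - 38, - 31, - 31,- 30, - 6, - 6,4, 18,18,52.59, 60, 68, 80, 85,90 ]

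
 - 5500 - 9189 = - 14689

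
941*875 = 823375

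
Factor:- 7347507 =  - 3^1*2449169^1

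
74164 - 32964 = 41200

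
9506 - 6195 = 3311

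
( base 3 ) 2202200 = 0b11111100000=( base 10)2016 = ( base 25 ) 35G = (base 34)1pa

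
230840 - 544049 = -313209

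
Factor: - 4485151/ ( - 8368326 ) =2^( - 1)* 3^( - 3)*11^1*31^( - 1 )*4999^( - 1)*407741^1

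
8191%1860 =751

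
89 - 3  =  86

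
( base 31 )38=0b1100101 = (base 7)203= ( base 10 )101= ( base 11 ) 92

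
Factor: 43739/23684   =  229/124= 2^( - 2)*31^( - 1 )*229^1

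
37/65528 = 37/65528 = 0.00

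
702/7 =100+2/7=100.29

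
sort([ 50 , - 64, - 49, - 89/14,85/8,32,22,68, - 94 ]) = [-94 ,-64,-49,-89/14,85/8,22,32,50,68]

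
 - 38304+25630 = -12674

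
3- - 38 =41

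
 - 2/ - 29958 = 1/14979 = 0.00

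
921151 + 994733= 1915884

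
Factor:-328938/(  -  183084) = 2^ ( - 1)*11^( - 1 ) * 19^(- 1)*751^1 = 751/418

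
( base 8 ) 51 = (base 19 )23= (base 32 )19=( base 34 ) 17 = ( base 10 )41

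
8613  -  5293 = 3320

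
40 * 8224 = 328960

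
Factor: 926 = 2^1 * 463^1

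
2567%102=17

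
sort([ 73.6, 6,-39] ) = [ - 39,6,73.6 ]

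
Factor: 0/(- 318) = 0=   0^1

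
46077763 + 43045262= 89123025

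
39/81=13/27 = 0.48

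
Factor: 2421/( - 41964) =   -  2^ ( - 2 )*3^1*13^( - 1 ) =-  3/52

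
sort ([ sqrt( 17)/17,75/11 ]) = [ sqrt (17 ) /17,75/11]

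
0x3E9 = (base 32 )V9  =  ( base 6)4345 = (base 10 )1001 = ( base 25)1f1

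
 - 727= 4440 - 5167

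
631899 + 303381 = 935280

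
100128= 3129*32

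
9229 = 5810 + 3419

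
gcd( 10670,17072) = 2134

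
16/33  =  16/33 =0.48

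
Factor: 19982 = 2^1*97^1*103^1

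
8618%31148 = 8618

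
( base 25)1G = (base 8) 51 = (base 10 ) 41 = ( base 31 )1a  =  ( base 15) 2b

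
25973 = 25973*1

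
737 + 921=1658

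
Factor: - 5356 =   -  2^2*13^1*103^1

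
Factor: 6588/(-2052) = -61/19 = -19^( - 1)*61^1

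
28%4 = 0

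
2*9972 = 19944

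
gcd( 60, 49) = 1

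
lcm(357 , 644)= 32844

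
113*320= 36160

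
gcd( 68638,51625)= 1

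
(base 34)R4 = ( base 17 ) 334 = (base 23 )1h2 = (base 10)922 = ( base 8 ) 1632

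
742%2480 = 742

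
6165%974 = 321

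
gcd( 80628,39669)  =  3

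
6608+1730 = 8338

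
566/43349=566/43349 = 0.01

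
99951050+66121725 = 166072775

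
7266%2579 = 2108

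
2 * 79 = 158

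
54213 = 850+53363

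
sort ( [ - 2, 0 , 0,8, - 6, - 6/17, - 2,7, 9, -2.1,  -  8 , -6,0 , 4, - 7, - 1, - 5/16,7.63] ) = [ - 8, - 7, - 6, - 6 ,  -  2.1,- 2, - 2, - 1, - 6/17, - 5/16,  0,0,0,4, 7,7.63,8,9 ] 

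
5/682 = 5/682 = 0.01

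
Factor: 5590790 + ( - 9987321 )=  - 4396531^1 = - 4396531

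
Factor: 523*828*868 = 375882192 = 2^4*3^2*7^1*23^1*31^1*523^1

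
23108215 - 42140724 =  - 19032509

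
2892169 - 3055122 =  - 162953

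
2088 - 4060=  - 1972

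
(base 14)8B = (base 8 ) 173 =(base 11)102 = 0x7b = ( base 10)123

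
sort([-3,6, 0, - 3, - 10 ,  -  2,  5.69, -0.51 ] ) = [ - 10,-3, - 3,- 2, - 0.51, 0,  5.69  ,  6 ]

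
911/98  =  9 +29/98 = 9.30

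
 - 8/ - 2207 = 8/2207 = 0.00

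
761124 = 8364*91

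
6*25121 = 150726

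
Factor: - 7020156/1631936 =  - 2^ ( - 4)*3^1*11^1*13^1*43^( -1 ) *593^ ( - 1)*4091^1 = - 1755039/407984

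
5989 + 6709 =12698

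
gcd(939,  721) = 1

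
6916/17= 6916/17 =406.82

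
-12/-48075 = 4/16025 = 0.00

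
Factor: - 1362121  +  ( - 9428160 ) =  - 197^1*54773^1 = -10790281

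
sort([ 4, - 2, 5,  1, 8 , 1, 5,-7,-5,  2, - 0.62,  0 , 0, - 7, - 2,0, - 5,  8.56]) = [ -7, - 7, - 5,-5, -2,-2 , - 0.62,0, 0,0, 1, 1 , 2,4, 5,5,  8 , 8.56 ] 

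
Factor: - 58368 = -2^10*3^1*19^1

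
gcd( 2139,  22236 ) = 3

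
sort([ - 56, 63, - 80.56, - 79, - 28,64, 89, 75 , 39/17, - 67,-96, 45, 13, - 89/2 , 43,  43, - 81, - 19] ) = [ - 96,-81, - 80.56,-79, - 67, - 56, - 89/2,-28, - 19,39/17, 13, 43, 43,45,63, 64,75, 89 ]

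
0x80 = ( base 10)128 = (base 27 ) 4K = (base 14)92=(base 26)4o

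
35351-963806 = -928455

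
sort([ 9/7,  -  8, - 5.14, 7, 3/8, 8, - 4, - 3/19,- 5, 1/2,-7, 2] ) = [  -  8, - 7 ,-5.14,-5,  -  4, - 3/19, 3/8, 1/2, 9/7,  2, 7, 8 ] 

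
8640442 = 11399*758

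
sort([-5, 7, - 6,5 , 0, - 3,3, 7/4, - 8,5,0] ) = [ - 8,  -  6 , - 5,-3,0,0 , 7/4,3, 5,5, 7]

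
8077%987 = 181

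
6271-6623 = -352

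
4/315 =4/315 = 0.01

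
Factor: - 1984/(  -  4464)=4/9 = 2^2*3^( - 2 )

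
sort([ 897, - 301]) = [ - 301,897]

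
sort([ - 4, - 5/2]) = [  -  4, - 5/2] 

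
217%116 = 101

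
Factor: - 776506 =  - 2^1*388253^1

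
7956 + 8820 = 16776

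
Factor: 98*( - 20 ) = -1960 = -2^3*5^1*7^2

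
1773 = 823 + 950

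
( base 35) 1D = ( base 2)110000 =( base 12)40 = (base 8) 60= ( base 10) 48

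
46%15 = 1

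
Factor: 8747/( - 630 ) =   -  2^( -1)*3^( - 2)*5^( - 1)*7^( -1) * 8747^1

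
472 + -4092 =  - 3620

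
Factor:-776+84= - 692 = -2^2*173^1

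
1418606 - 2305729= - 887123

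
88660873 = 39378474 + 49282399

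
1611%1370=241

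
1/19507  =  1/19507 = 0.00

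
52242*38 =1985196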